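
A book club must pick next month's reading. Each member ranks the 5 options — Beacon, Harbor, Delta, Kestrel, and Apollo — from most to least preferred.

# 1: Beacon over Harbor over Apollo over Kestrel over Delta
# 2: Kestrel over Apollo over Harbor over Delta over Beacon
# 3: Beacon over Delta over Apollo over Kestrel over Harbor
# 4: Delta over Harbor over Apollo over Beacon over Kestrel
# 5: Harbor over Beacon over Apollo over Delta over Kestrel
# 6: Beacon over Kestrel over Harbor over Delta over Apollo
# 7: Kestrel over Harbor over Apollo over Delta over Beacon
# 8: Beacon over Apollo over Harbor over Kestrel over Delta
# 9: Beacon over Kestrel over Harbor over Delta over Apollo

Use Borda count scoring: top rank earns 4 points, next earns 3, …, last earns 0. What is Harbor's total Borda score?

Borda scores:
  Beacon: 4 + 0 + 4 + 1 + 3 + 4 + 0 + 4 + 4 = 24
  Harbor: 3 + 2 + 0 + 3 + 4 + 2 + 3 + 2 + 2 = 21
  Delta: 0 + 1 + 3 + 4 + 1 + 1 + 1 + 0 + 1 = 12
  Kestrel: 1 + 4 + 1 + 0 + 0 + 3 + 4 + 1 + 3 = 17
  Apollo: 2 + 3 + 2 + 2 + 2 + 0 + 2 + 3 + 0 = 16

21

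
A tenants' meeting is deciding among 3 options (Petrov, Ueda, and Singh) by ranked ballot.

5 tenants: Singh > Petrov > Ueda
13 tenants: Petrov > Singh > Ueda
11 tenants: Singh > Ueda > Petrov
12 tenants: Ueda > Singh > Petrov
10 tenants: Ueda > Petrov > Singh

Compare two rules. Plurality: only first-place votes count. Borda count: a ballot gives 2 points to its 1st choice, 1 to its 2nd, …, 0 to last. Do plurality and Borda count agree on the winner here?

No

Plurality first-place counts: Petrov 13, Ueda 22, Singh 16 → Ueda.
Borda totals: Petrov 41, Ueda 55, Singh 57 → Singh.
The two rules disagree: plurality picks Ueda, Borda picks Singh.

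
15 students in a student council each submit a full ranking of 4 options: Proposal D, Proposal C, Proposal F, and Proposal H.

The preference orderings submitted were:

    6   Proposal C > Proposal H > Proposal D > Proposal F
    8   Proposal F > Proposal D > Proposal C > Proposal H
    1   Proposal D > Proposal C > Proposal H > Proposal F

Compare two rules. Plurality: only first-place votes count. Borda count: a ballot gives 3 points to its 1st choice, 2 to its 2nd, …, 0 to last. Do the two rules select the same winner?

No

Plurality first-place counts: Proposal D 1, Proposal C 6, Proposal F 8, Proposal H 0 → Proposal F.
Borda totals: Proposal D 25, Proposal C 28, Proposal F 24, Proposal H 13 → Proposal C.
The two rules disagree: plurality picks Proposal F, Borda picks Proposal C.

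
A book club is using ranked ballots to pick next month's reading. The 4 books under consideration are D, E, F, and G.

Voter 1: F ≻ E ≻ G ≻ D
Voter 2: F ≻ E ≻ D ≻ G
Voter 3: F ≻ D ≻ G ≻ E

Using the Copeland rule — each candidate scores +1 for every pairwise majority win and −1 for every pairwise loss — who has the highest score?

F

Pairwise results:
  D vs E: E wins 2–1.
  D vs F: F wins 3–0.
  D vs G: D wins 2–1.
  E vs F: F wins 3–0.
  E vs G: E wins 2–1.
  F vs G: F wins 3–0.
Copeland scores (wins − losses):
  D: 1 − 2 = -1
  E: 2 − 1 = 1
  F: 3 − 0 = 3
  G: 0 − 3 = -3
F has the best Copeland score.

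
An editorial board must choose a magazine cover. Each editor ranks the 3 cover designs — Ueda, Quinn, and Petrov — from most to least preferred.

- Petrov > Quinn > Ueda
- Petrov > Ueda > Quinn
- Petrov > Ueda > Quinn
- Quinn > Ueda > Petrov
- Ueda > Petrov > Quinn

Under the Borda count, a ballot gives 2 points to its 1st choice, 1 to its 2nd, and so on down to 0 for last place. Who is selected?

Borda scores:
  Ueda: 0 + 1 + 1 + 1 + 2 = 5
  Quinn: 1 + 0 + 0 + 2 + 0 = 3
  Petrov: 2 + 2 + 2 + 0 + 1 = 7
Petrov has the highest total.

Petrov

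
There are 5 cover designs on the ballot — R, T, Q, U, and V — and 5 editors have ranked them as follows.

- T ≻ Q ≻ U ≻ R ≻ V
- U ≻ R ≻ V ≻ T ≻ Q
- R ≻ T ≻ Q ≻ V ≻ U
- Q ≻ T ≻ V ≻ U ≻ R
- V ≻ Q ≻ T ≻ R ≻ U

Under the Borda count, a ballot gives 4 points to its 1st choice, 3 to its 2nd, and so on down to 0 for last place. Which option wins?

Borda scores:
  R: 1 + 3 + 4 + 0 + 1 = 9
  T: 4 + 1 + 3 + 3 + 2 = 13
  Q: 3 + 0 + 2 + 4 + 3 = 12
  U: 2 + 4 + 0 + 1 + 0 = 7
  V: 0 + 2 + 1 + 2 + 4 = 9
T has the highest total.

T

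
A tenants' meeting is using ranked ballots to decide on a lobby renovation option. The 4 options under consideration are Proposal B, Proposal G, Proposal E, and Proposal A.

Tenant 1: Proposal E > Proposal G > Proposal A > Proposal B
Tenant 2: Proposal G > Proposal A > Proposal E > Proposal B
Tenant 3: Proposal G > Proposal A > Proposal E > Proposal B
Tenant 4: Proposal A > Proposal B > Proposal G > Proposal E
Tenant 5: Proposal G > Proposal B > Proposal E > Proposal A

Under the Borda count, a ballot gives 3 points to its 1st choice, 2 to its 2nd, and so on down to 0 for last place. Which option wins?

Proposal G

Borda scores:
  Proposal B: 0 + 0 + 0 + 2 + 2 = 4
  Proposal G: 2 + 3 + 3 + 1 + 3 = 12
  Proposal E: 3 + 1 + 1 + 0 + 1 = 6
  Proposal A: 1 + 2 + 2 + 3 + 0 = 8
Proposal G has the highest total.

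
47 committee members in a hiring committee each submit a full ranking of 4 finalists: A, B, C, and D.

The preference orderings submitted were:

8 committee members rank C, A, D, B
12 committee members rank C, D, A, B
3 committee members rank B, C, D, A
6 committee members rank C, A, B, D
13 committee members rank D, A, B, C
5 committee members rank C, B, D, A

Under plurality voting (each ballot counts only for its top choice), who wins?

C

First-place vote totals:
  A: 0
  B: 3
  C: 31
  D: 13
C has the most first-place votes.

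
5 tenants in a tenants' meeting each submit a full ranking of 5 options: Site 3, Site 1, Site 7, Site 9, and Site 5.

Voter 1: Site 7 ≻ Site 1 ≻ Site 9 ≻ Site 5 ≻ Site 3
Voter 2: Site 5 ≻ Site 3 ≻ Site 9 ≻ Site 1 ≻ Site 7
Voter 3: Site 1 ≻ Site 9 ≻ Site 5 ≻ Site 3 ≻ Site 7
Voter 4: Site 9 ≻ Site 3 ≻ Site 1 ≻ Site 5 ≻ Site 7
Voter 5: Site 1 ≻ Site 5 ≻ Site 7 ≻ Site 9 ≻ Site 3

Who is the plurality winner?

Site 1

First-place vote totals:
  Site 3: 0
  Site 1: 2
  Site 7: 1
  Site 9: 1
  Site 5: 1
Site 1 has the most first-place votes.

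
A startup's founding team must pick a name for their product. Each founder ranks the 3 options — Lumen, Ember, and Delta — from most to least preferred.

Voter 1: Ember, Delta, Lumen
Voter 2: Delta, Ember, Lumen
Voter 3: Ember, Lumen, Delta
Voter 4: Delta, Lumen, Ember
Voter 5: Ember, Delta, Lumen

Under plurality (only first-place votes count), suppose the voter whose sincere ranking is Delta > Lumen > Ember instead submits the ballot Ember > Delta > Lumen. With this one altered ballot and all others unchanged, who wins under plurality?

First-place totals with the altered ballot: Lumen 0, Ember 4, Delta 1.
The winner is unchanged: still Ember.

Ember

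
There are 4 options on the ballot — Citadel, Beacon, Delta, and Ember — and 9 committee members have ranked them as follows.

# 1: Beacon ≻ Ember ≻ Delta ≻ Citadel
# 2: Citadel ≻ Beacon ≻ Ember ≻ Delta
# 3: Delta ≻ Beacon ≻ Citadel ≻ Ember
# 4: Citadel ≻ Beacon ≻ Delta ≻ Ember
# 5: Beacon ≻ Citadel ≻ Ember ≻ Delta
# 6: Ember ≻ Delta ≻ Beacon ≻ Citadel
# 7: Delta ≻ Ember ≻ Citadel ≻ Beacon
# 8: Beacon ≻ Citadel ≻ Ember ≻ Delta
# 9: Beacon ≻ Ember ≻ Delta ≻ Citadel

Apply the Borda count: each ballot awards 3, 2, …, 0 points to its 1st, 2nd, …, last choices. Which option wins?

Beacon

Borda scores:
  Citadel: 0 + 3 + 1 + 3 + 2 + 0 + 1 + 2 + 0 = 12
  Beacon: 3 + 2 + 2 + 2 + 3 + 1 + 0 + 3 + 3 = 19
  Delta: 1 + 0 + 3 + 1 + 0 + 2 + 3 + 0 + 1 = 11
  Ember: 2 + 1 + 0 + 0 + 1 + 3 + 2 + 1 + 2 = 12
Beacon has the highest total.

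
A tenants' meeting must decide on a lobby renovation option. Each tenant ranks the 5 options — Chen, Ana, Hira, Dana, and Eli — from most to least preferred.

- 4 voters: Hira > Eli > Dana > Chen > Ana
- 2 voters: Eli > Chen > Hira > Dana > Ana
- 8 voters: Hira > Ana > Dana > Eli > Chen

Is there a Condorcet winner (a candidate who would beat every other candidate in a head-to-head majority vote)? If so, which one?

Head-to-head results (14 voters total):
Chen vs Ana: Ana wins 8–6.
Chen vs Hira: Hira wins 12–2.
Chen vs Dana: Dana wins 12–2.
Chen vs Eli: Eli wins 14–0.
Ana vs Hira: Hira wins 14–0.
Ana vs Dana: Ana wins 8–6.
Ana vs Eli: Ana wins 8–6.
Hira vs Dana: Hira wins 14–0.
Hira vs Eli: Hira wins 12–2.
Dana vs Eli: Dana wins 8–6.
Hira beats each rival — Chen (12–2), Ana (14–0), Dana (14–0), Eli (12–2) — so Hira is the Condorcet winner.

Hira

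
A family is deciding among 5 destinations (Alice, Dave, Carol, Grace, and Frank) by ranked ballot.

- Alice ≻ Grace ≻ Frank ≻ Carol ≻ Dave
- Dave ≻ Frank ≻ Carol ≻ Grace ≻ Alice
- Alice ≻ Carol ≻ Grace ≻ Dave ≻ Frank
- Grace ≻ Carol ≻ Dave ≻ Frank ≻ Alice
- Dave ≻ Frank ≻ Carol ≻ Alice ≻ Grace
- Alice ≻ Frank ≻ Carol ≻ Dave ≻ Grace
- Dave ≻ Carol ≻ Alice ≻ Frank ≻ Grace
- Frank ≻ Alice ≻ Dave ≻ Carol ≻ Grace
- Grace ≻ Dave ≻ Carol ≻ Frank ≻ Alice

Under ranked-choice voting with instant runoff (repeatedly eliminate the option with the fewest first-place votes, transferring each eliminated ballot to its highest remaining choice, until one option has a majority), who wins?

Dave

Round 1: Alice 3, Dave 3, Grace 2, Frank 1, Carol 0. Carol has the fewest and is eliminated.
Round 2: Alice 3, Dave 3, Grace 2, Frank 1. Frank has the fewest and is eliminated.
Round 3: Alice 4, Dave 3, Grace 2. Grace has the fewest and is eliminated.
Round 4: Dave 5, Alice 4. Dave has a majority.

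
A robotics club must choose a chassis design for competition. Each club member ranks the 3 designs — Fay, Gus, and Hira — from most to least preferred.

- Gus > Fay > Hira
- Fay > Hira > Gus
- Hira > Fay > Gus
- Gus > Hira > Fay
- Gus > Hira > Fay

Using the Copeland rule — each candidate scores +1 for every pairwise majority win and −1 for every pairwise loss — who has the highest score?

Pairwise results:
  Fay vs Gus: Gus wins 3–2.
  Fay vs Hira: Hira wins 3–2.
  Gus vs Hira: Gus wins 3–2.
Copeland scores (wins − losses):
  Fay: 0 − 2 = -2
  Gus: 2 − 0 = 2
  Hira: 1 − 1 = 0
Gus has the best Copeland score.

Gus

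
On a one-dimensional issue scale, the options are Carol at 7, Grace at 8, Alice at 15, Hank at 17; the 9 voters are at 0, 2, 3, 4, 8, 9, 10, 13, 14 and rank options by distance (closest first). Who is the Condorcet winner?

Grace

With single-peaked preferences on a line, the Condorcet winner is the candidate closest to the median voter.
The median voter (position 8) is closest to Grace at 8.
Check: Grace vs Hank — voters closer to Grace: 7 of 9.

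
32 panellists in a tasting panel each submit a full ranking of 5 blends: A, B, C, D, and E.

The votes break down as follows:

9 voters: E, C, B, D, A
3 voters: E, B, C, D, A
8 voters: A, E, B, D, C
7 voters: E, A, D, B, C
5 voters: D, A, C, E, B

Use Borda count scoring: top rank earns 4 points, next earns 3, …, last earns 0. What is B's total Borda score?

50

Borda scores:
  A: 9·0 + 3·0 + 8·4 + 7·3 + 5·3 = 68
  B: 9·2 + 3·3 + 8·2 + 7·1 + 5·0 = 50
  C: 9·3 + 3·2 + 8·0 + 7·0 + 5·2 = 43
  D: 9·1 + 3·1 + 8·1 + 7·2 + 5·4 = 54
  E: 9·4 + 3·4 + 8·3 + 7·4 + 5·1 = 105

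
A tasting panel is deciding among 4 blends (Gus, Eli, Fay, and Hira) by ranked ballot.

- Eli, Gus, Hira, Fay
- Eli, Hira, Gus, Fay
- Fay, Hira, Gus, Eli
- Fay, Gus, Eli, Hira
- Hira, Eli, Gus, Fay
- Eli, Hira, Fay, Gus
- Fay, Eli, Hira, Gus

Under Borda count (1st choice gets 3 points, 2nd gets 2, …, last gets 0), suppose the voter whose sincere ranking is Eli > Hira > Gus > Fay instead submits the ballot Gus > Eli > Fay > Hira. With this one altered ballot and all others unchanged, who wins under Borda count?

Borda totals with the altered ballot: Gus 9, Eli 13, Fay 11, Hira 9.
The winner is unchanged: still Eli.

Eli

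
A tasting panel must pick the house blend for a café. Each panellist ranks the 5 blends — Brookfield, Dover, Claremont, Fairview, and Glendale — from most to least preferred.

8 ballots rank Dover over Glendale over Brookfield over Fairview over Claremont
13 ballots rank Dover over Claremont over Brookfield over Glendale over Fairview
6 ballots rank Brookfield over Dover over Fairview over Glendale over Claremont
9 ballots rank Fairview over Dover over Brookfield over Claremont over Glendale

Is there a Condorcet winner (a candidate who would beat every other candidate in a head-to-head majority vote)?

Yes

Head-to-head results (36 voters total):
Brookfield vs Dover: Dover wins 30–6.
Brookfield vs Claremont: Brookfield wins 23–13.
Brookfield vs Fairview: Brookfield wins 27–9.
Brookfield vs Glendale: Brookfield wins 28–8.
Dover vs Claremont: Dover wins 36–0.
Dover vs Fairview: Dover wins 27–9.
Dover vs Glendale: Dover wins 36–0.
Claremont vs Fairview: Fairview wins 23–13.
Claremont vs Glendale: Claremont wins 22–14.
Fairview vs Glendale: Glendale wins 21–15.
Dover beats each rival — Brookfield (30–6), Claremont (36–0), Fairview (27–9), Glendale (36–0) — so Dover is the Condorcet winner.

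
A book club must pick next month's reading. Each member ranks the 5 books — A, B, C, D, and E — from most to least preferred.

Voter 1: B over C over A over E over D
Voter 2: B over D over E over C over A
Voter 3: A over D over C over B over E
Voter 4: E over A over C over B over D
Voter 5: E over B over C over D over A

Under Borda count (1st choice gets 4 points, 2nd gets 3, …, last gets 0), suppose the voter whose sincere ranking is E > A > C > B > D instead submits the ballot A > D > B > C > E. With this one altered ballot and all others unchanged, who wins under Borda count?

B

Borda totals with the altered ballot: A 10, B 14, C 9, D 10, E 7.
The winner is unchanged: still B.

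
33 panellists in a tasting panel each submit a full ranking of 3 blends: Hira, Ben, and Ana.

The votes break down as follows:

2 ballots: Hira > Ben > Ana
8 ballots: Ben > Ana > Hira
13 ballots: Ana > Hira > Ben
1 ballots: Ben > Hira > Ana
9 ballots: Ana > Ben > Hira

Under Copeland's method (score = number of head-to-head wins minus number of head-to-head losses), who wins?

Ana

Pairwise results:
  Hira vs Ben: Ben wins 18–15.
  Hira vs Ana: Ana wins 30–3.
  Ben vs Ana: Ana wins 22–11.
Copeland scores (wins − losses):
  Hira: 0 − 2 = -2
  Ben: 1 − 1 = 0
  Ana: 2 − 0 = 2
Ana has the best Copeland score.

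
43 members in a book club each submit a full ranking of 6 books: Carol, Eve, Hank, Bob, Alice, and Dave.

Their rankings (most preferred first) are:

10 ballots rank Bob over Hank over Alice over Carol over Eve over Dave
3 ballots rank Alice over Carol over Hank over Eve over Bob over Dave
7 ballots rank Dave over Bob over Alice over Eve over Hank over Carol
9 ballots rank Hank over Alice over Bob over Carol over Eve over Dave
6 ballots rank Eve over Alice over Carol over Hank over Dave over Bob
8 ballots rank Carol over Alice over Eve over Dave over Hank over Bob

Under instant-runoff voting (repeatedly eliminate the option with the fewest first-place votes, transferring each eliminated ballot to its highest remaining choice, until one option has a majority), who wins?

Round 1: Bob 10, Hank 9, Carol 8, Dave 7, Eve 6, Alice 3. Alice has the fewest and is eliminated.
Round 2: Carol 11, Bob 10, Hank 9, Dave 7, Eve 6. Eve has the fewest and is eliminated.
Round 3: Carol 17, Bob 10, Hank 9, Dave 7. Dave has the fewest and is eliminated.
Round 4: Carol 17, Bob 17, Hank 9. Hank has the fewest and is eliminated.
Round 5: Bob 26, Carol 17. Bob has a majority.

Bob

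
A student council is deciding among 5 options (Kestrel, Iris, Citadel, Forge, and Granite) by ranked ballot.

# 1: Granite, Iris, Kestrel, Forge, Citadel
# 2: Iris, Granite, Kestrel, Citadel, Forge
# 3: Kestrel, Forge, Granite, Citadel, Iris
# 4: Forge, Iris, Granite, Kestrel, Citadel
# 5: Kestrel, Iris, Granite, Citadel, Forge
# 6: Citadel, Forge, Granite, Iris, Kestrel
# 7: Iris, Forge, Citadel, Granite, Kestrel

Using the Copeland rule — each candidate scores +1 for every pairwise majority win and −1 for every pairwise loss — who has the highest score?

Pairwise results:
  Kestrel vs Iris: Iris wins 5–2.
  Kestrel vs Citadel: Kestrel wins 5–2.
  Kestrel vs Forge: Kestrel wins 4–3.
  Kestrel vs Granite: Granite wins 5–2.
  Iris vs Citadel: Iris wins 5–2.
  Iris vs Forge: Iris wins 4–3.
  Iris vs Granite: Iris wins 4–3.
  Citadel vs Forge: Forge wins 4–3.
  Citadel vs Granite: Granite wins 5–2.
  Forge vs Granite: Forge wins 4–3.
Copeland scores (wins − losses):
  Kestrel: 2 − 2 = 0
  Iris: 4 − 0 = 4
  Citadel: 0 − 4 = -4
  Forge: 2 − 2 = 0
  Granite: 2 − 2 = 0
Iris has the best Copeland score.

Iris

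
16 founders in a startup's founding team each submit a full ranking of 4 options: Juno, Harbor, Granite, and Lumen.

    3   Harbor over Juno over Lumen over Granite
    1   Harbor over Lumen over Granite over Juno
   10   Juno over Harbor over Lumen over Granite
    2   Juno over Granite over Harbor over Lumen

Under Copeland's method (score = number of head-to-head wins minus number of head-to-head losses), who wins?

Pairwise results:
  Juno vs Harbor: Juno wins 12–4.
  Juno vs Granite: Juno wins 15–1.
  Juno vs Lumen: Juno wins 15–1.
  Harbor vs Granite: Harbor wins 14–2.
  Harbor vs Lumen: Harbor wins 16–0.
  Granite vs Lumen: Lumen wins 14–2.
Copeland scores (wins − losses):
  Juno: 3 − 0 = 3
  Harbor: 2 − 1 = 1
  Granite: 0 − 3 = -3
  Lumen: 1 − 2 = -1
Juno has the best Copeland score.

Juno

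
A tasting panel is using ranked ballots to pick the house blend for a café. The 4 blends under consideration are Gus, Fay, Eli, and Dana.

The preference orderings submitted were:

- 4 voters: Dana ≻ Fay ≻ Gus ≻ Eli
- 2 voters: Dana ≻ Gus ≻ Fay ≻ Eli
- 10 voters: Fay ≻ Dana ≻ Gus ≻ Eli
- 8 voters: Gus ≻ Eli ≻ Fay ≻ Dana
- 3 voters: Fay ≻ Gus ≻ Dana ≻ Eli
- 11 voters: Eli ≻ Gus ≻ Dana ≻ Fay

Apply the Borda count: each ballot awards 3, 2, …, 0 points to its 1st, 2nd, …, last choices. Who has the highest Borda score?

Gus

Borda scores:
  Gus: 4·1 + 2·2 + 10·1 + 8·3 + 3·2 + 11·2 = 70
  Fay: 4·2 + 2·1 + 10·3 + 8·1 + 3·3 + 11·0 = 57
  Eli: 4·0 + 2·0 + 10·0 + 8·2 + 3·0 + 11·3 = 49
  Dana: 4·3 + 2·3 + 10·2 + 8·0 + 3·1 + 11·1 = 52
Gus has the highest total.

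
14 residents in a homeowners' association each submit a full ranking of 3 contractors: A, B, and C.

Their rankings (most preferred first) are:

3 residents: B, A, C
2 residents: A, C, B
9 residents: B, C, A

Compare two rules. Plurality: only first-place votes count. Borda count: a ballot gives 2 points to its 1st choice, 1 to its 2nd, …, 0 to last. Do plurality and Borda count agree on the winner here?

Yes

Plurality first-place counts: A 2, B 12, C 0 → B.
Borda totals: A 7, B 24, C 11 → B.
The two rules agree on B.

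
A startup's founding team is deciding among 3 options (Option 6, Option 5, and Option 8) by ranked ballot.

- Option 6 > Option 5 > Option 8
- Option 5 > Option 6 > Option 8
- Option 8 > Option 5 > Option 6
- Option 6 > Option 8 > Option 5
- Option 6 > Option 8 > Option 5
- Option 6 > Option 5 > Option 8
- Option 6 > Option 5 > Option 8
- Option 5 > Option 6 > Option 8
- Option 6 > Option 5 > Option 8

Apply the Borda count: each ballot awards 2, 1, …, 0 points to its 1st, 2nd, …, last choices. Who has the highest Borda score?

Borda scores:
  Option 6: 2 + 1 + 0 + 2 + 2 + 2 + 2 + 1 + 2 = 14
  Option 5: 1 + 2 + 1 + 0 + 0 + 1 + 1 + 2 + 1 = 9
  Option 8: 0 + 0 + 2 + 1 + 1 + 0 + 0 + 0 + 0 = 4
Option 6 has the highest total.

Option 6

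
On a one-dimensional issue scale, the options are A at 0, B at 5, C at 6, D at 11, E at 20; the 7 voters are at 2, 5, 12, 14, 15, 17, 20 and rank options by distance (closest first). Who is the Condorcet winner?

With single-peaked preferences on a line, the Condorcet winner is the candidate closest to the median voter.
The median voter (position 14) is closest to D at 11.
Check: D vs C — voters closer to D: 5 of 7.

D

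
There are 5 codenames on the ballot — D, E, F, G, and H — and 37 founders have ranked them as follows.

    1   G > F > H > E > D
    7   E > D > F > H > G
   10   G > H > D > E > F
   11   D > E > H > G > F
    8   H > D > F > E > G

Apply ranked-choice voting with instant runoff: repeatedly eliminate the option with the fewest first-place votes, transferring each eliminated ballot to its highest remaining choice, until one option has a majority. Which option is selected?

Round 1: D 11, G 11, H 8, E 7, F 0. F has the fewest and is eliminated.
Round 2: D 11, G 11, H 8, E 7. E has the fewest and is eliminated.
Round 3: D 18, G 11, H 8. H has the fewest and is eliminated.
Round 4: D 26, G 11. D has a majority.

D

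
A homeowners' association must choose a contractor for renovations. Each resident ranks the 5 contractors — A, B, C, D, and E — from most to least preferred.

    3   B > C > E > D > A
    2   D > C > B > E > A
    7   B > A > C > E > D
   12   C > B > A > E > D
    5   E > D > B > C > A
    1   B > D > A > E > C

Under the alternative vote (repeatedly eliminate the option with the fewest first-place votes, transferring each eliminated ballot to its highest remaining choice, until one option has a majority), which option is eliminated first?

Round 1: C 12, B 11, E 5, D 2, A 0. A has the fewest and is eliminated.
Round 2: C 12, B 11, E 5, D 2. D has the fewest and is eliminated.
Round 3: C 14, B 11, E 5. E has the fewest and is eliminated.
Round 4: B 16, C 14. B has a majority.

A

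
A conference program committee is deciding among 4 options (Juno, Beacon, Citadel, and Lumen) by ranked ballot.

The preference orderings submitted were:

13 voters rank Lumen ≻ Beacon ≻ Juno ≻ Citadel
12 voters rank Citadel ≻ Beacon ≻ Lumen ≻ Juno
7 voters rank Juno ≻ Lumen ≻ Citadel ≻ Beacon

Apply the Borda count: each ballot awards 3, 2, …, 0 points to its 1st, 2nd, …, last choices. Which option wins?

Borda scores:
  Juno: 13·1 + 12·0 + 7·3 = 34
  Beacon: 13·2 + 12·2 + 7·0 = 50
  Citadel: 13·0 + 12·3 + 7·1 = 43
  Lumen: 13·3 + 12·1 + 7·2 = 65
Lumen has the highest total.

Lumen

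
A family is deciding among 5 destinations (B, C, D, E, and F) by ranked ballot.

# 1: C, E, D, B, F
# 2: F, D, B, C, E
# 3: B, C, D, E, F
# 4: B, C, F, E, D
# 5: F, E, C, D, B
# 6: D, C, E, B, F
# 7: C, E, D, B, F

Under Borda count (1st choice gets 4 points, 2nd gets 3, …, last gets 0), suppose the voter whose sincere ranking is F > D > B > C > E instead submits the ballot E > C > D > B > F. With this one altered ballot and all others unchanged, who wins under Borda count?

Borda totals with the altered ballot: B 12, C 22, D 13, E 17, F 6.
The winner is unchanged: still C.

C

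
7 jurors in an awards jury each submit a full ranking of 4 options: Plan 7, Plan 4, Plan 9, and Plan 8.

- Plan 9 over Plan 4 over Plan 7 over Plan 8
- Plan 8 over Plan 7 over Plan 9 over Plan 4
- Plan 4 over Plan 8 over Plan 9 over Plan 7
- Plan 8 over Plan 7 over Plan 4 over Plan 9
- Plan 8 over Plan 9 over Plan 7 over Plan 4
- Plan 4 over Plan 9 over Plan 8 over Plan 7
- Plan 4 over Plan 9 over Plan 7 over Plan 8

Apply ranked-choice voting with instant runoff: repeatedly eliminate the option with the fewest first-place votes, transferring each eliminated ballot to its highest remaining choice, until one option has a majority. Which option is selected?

Plan 4

Round 1: Plan 4 3, Plan 8 3, Plan 9 1, Plan 7 0. Plan 7 has the fewest and is eliminated.
Round 2: Plan 4 3, Plan 8 3, Plan 9 1. Plan 9 has the fewest and is eliminated.
Round 3: Plan 4 4, Plan 8 3. Plan 4 has a majority.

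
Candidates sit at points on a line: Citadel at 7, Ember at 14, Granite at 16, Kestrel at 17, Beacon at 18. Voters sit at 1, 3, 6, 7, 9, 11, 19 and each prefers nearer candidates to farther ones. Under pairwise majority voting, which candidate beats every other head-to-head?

Citadel

With single-peaked preferences on a line, the Condorcet winner is the candidate closest to the median voter.
The median voter (position 7) is closest to Citadel at 7.
Check: Citadel vs Granite — voters closer to Citadel: 6 of 7.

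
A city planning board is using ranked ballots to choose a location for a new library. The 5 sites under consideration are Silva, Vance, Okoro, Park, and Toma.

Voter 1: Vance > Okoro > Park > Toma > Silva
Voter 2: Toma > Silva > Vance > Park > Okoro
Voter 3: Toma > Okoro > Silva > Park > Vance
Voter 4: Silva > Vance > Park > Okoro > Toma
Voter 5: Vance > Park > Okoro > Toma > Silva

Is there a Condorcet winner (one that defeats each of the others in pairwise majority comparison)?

No

Head-to-head results (5 voters total):
Silva vs Vance: Silva wins 3–2.
Silva vs Okoro: Okoro wins 3–2.
Silva vs Park: Silva wins 3–2.
Silva vs Toma: Toma wins 4–1.
Vance vs Okoro: Vance wins 4–1.
Vance vs Park: Vance wins 4–1.
Vance vs Toma: Vance wins 3–2.
Okoro vs Park: Park wins 3–2.
Okoro vs Toma: Okoro wins 3–2.
Park vs Toma: Park wins 3–2.
No candidate beats all others: Silva beats Vance beats Okoro beats Silva, a majority cycle.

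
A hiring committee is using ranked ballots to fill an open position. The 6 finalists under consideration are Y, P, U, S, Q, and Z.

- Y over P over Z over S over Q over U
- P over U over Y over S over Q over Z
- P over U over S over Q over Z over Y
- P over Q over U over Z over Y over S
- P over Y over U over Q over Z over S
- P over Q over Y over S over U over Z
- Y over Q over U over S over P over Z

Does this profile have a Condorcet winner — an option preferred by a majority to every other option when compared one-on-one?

Head-to-head results (7 voters total):
Y vs P: P wins 5–2.
Y vs U: Y wins 4–3.
Y vs S: Y wins 6–1.
Y vs Q: Y wins 4–3.
Y vs Z: Y wins 5–2.
P vs U: P wins 6–1.
P vs S: P wins 6–1.
P vs Q: P wins 6–1.
P vs Z: P wins 7–0.
U vs S: U wins 5–2.
U vs Q: Q wins 4–3.
U vs Z: U wins 6–1.
S vs Q: Q wins 4–3.
S vs Z: S wins 4–3.
Q vs Z: Q wins 6–1.
P beats each rival — Y (5–2), U (6–1), S (6–1), Q (6–1), Z (7–0) — so P is the Condorcet winner.

Yes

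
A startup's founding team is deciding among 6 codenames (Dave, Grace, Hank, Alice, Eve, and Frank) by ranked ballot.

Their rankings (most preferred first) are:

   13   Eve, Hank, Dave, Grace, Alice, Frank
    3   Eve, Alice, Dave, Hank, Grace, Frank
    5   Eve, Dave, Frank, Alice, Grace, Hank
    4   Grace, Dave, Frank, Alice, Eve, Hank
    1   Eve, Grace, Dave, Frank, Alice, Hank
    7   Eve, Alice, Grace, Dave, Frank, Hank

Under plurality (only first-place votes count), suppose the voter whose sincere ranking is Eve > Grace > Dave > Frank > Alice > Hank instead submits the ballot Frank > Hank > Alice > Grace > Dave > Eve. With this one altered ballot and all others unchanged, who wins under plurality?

First-place totals with the altered ballot: Dave 0, Grace 4, Hank 0, Alice 0, Eve 28, Frank 1.
The winner is unchanged: still Eve.

Eve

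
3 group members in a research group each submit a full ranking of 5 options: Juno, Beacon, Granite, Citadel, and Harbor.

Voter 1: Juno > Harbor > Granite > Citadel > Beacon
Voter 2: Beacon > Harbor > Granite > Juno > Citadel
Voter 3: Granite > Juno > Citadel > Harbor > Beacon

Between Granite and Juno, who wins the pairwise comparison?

Ballots ranking Granite above Juno: 2.
Ballots ranking Juno above Granite: 1.
Granite wins the head-to-head, 2–1.

Granite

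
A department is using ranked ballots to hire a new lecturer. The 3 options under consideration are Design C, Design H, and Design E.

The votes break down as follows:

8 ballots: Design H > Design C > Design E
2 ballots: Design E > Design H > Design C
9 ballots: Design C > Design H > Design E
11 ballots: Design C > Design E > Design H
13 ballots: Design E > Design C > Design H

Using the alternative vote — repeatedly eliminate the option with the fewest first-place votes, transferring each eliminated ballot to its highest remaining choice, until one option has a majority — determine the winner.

Design C

Round 1: Design C 20, Design E 15, Design H 8. Design H has the fewest and is eliminated.
Round 2: Design C 28, Design E 15. Design C has a majority.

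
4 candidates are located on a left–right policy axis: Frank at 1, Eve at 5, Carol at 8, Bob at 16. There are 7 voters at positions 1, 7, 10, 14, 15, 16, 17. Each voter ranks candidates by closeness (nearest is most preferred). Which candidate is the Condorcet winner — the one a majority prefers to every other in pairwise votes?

Bob

With single-peaked preferences on a line, the Condorcet winner is the candidate closest to the median voter.
The median voter (position 14) is closest to Bob at 16.
Check: Bob vs Eve — voters closer to Bob: 4 of 7.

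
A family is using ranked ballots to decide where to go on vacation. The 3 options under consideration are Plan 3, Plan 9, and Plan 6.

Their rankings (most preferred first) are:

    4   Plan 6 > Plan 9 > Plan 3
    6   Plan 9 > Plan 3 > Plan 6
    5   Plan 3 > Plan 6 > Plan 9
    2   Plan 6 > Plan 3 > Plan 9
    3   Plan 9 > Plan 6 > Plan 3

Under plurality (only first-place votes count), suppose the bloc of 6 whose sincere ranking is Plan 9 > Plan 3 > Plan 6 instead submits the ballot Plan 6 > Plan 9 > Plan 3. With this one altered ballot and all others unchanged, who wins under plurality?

Plan 6

First-place totals with the altered ballot: Plan 3 5, Plan 9 3, Plan 6 12.
The switch changes the winner from Plan 9 to Plan 6.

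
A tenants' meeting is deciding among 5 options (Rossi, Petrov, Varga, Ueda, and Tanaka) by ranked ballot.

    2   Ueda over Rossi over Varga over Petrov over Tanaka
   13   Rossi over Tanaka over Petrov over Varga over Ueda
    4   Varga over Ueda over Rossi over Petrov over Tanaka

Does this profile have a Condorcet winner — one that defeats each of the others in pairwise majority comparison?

Head-to-head results (19 voters total):
Rossi vs Petrov: Rossi wins 19–0.
Rossi vs Varga: Rossi wins 15–4.
Rossi vs Ueda: Rossi wins 13–6.
Rossi vs Tanaka: Rossi wins 19–0.
Petrov vs Varga: Petrov wins 13–6.
Petrov vs Ueda: Petrov wins 13–6.
Petrov vs Tanaka: Tanaka wins 13–6.
Varga vs Ueda: Varga wins 17–2.
Varga vs Tanaka: Tanaka wins 13–6.
Ueda vs Tanaka: Tanaka wins 13–6.
Rossi beats each rival — Petrov (19–0), Varga (15–4), Ueda (13–6), Tanaka (19–0) — so Rossi is the Condorcet winner.

Yes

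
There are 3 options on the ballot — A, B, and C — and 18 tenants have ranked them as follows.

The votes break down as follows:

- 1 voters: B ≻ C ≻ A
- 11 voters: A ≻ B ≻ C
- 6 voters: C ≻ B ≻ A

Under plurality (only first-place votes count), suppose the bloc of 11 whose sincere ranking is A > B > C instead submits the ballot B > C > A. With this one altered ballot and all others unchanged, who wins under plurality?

B

First-place totals with the altered ballot: A 0, B 12, C 6.
The switch changes the winner from A to B.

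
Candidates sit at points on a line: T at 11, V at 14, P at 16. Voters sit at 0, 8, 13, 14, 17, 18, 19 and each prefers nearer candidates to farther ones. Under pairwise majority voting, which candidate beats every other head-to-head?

V

With single-peaked preferences on a line, the Condorcet winner is the candidate closest to the median voter.
The median voter (position 14) is closest to V at 14.
Check: V vs T — voters closer to V: 5 of 7.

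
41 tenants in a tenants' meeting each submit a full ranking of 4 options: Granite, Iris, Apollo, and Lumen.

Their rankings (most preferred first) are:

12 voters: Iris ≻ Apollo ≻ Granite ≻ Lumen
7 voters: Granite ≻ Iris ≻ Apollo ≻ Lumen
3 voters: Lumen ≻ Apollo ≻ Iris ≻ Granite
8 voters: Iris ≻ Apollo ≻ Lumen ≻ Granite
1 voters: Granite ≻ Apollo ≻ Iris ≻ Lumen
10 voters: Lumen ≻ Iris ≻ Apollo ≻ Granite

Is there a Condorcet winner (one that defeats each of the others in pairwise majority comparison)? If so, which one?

Iris

Head-to-head results (41 voters total):
Granite vs Iris: Iris wins 33–8.
Granite vs Apollo: Apollo wins 33–8.
Granite vs Lumen: Lumen wins 21–20.
Iris vs Apollo: Iris wins 37–4.
Iris vs Lumen: Iris wins 28–13.
Apollo vs Lumen: Apollo wins 28–13.
Iris beats each rival — Granite (33–8), Apollo (37–4), Lumen (28–13) — so Iris is the Condorcet winner.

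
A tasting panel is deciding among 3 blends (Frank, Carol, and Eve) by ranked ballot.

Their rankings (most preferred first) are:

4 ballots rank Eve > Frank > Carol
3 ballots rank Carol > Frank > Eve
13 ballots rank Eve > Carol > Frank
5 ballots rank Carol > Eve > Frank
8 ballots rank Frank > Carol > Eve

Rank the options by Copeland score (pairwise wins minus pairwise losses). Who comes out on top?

Eve

Pairwise results:
  Frank vs Carol: Carol wins 21–12.
  Frank vs Eve: Eve wins 22–11.
  Carol vs Eve: Eve wins 17–16.
Copeland scores (wins − losses):
  Frank: 0 − 2 = -2
  Carol: 1 − 1 = 0
  Eve: 2 − 0 = 2
Eve has the best Copeland score.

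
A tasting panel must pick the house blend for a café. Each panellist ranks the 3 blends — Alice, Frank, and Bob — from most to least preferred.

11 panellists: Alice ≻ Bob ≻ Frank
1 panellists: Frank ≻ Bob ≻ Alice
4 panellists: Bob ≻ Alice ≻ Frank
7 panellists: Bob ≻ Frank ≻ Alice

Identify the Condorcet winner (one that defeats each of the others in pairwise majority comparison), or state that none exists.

Head-to-head results (23 voters total):
Alice vs Frank: Alice wins 15–8.
Alice vs Bob: Bob wins 12–11.
Frank vs Bob: Bob wins 22–1.
Bob beats each rival — Alice (12–11), Frank (22–1) — so Bob is the Condorcet winner.

Bob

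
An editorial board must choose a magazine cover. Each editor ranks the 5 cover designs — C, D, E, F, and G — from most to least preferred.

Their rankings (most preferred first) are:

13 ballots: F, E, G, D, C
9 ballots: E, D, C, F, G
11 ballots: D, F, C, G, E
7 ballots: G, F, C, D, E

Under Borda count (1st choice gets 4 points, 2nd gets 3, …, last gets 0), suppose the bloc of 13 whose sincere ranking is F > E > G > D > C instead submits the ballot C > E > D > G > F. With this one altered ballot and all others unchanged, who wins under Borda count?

C

Borda totals with the altered ballot: C 106, D 104, E 75, F 63, G 52.
The switch changes the winner from F to C.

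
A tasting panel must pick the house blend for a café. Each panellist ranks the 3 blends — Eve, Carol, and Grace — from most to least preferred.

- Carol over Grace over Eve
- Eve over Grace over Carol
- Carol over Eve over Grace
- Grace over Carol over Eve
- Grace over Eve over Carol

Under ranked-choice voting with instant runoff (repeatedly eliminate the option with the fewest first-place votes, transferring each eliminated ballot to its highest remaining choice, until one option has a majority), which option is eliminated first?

Round 1: Carol 2, Grace 2, Eve 1. Eve has the fewest and is eliminated.
Round 2: Grace 3, Carol 2. Grace has a majority.

Eve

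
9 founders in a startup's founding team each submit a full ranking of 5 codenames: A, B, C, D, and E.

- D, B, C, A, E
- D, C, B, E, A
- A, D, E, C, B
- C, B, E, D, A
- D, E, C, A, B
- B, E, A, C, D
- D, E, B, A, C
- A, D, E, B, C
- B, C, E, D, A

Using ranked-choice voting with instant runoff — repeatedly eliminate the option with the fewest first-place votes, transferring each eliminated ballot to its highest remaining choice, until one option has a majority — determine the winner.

D

Round 1: D 4, A 2, B 2, C 1, E 0. E has the fewest and is eliminated.
Round 2: D 4, A 2, B 2, C 1. C has the fewest and is eliminated.
Round 3: D 4, B 3, A 2. A has the fewest and is eliminated.
Round 4: D 6, B 3. D has a majority.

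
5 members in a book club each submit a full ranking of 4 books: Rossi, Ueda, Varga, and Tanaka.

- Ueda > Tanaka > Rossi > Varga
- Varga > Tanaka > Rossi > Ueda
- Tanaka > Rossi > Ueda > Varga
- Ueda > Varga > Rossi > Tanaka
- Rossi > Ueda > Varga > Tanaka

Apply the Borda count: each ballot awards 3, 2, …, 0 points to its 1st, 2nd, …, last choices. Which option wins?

Borda scores:
  Rossi: 1 + 1 + 2 + 1 + 3 = 8
  Ueda: 3 + 0 + 1 + 3 + 2 = 9
  Varga: 0 + 3 + 0 + 2 + 1 = 6
  Tanaka: 2 + 2 + 3 + 0 + 0 = 7
Ueda has the highest total.

Ueda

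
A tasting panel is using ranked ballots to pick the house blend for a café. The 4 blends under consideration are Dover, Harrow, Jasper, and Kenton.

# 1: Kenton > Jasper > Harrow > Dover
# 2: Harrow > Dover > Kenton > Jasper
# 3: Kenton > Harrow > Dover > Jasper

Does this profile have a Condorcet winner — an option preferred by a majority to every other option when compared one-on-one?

Head-to-head results (3 voters total):
Dover vs Harrow: Harrow wins 3–0.
Dover vs Jasper: Dover wins 2–1.
Dover vs Kenton: Kenton wins 2–1.
Harrow vs Jasper: Harrow wins 2–1.
Harrow vs Kenton: Kenton wins 2–1.
Jasper vs Kenton: Kenton wins 3–0.
Kenton beats each rival — Dover (2–1), Harrow (2–1), Jasper (3–0) — so Kenton is the Condorcet winner.

Yes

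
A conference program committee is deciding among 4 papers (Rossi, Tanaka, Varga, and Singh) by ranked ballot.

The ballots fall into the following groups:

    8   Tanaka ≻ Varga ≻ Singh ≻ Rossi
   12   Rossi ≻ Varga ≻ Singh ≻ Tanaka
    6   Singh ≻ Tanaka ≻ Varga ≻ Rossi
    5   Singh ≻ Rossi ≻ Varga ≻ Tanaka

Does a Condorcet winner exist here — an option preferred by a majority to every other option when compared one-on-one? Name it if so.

No Condorcet winner

Head-to-head results (31 voters total):
Rossi vs Tanaka: Rossi wins 17–14.
Rossi vs Varga: Rossi wins 17–14.
Rossi vs Singh: Singh wins 19–12.
Tanaka vs Varga: Varga wins 17–14.
Tanaka vs Singh: Singh wins 23–8.
Varga vs Singh: Varga wins 20–11.
No candidate beats all others: Rossi beats Varga beats Singh beats Rossi, a majority cycle.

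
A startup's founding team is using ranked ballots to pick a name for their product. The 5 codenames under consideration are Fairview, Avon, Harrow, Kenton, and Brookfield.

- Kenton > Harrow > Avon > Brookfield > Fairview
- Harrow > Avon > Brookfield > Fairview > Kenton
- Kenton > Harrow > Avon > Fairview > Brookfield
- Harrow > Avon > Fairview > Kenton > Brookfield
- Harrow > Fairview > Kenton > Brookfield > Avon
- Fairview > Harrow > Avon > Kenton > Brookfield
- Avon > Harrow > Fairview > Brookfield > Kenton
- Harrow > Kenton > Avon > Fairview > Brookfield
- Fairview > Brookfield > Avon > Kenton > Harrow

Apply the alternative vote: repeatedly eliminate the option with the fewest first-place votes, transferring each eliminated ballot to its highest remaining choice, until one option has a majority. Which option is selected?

Harrow

Round 1: Harrow 4, Fairview 2, Kenton 2, Avon 1, Brookfield 0. Brookfield has the fewest and is eliminated.
Round 2: Harrow 4, Fairview 2, Kenton 2, Avon 1. Avon has the fewest and is eliminated.
Round 3: Harrow 5, Fairview 2, Kenton 2. Harrow has a majority.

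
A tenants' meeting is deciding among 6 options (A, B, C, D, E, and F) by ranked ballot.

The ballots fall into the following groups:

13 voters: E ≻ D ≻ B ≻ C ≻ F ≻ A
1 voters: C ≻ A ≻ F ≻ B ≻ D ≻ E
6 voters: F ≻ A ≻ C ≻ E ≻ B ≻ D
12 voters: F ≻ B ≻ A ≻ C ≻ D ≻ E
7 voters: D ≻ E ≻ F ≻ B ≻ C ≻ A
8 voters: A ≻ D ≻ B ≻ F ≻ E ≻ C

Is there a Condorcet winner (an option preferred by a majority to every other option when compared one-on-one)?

No

Head-to-head results (47 voters total):
A vs B: B wins 32–15.
A vs C: A wins 26–21.
A vs D: A wins 27–20.
A vs E: A wins 27–20.
A vs F: F wins 38–9.
B vs C: B wins 40–7.
B vs D: D wins 28–19.
B vs E: E wins 26–21.
B vs F: F wins 26–21.
C vs D: D wins 28–19.
C vs E: E wins 28–19.
C vs F: F wins 33–14.
D vs E: D wins 28–19.
D vs F: D wins 28–19.
E vs F: F wins 27–20.
No candidate beats all others: A beats D beats B beats A, a majority cycle.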